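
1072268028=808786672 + 263481356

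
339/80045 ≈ 0.00424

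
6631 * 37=245347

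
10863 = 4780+6083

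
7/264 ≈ 0.0265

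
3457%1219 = 1019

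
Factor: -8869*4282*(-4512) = 2^6*3^1*7^2*47^1*181^1*2141^1 = 171352485696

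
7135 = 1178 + 5957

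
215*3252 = 699180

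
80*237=18960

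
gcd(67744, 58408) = 8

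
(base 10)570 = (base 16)23a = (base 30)j0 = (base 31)ic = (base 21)163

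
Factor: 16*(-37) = -1*2^4*37^1 = -592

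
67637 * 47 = 3178939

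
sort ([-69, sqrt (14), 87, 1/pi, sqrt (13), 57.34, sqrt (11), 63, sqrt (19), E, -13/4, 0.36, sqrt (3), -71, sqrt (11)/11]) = [-71, -69, -13/4, sqrt (11)/11, 1/pi, 0.36, sqrt (3), E, sqrt (11), sqrt (13), sqrt (14), sqrt (19), 57.34, 63, 87]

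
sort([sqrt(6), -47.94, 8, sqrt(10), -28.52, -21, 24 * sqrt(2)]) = [-47.94, -28.52, -21, sqrt(6), sqrt(10), 8, 24 * sqrt(2)]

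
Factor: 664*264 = 2^6*3^1*11^1*83^1 = 175296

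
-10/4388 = -5/2194 ≈ -0.00228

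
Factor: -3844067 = -1*3844067^1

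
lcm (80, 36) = 720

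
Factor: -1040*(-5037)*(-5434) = -1*2^5*3^1*5^1*11^1*13^2*19^1*23^1*73^1 = -28465900320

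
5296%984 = 376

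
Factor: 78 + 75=3^2*17^1=153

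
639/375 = 1 + 88/125 ≈ 1.70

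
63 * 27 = 1701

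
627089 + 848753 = 1475842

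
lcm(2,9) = 18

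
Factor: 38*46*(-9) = -1*2^2*3^2*19^1*23^1 = -15732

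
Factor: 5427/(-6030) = -1*2^(-1)*3^2*5^(-1) = -9/10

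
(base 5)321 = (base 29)2s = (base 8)126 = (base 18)4e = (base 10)86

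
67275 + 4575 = 71850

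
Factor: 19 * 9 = 3^2 * 19^1 = 171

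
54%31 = 23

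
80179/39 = 2055 + 34/39 ≈ 2055.87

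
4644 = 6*774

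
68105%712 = 465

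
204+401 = 605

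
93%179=93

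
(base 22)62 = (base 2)10000110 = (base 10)134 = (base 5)1014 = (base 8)206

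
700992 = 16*43812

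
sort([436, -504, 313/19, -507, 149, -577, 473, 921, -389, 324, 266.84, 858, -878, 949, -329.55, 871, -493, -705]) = [-878, -705, -577, -507, -504, -493, -389, -329.55, 313/19, 149, 266.84, 324, 436, 473, 858, 871, 921, 949]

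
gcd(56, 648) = 8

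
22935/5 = 4587 = 4587.00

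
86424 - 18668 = 67756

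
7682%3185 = 1312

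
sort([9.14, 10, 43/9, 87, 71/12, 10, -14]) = [-14, 43/9, 71/12, 9.14, 10, 10, 87]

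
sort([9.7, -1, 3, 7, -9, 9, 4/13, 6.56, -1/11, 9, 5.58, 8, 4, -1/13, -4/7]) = [-9, -1, -4/7, -1/11, -1/13, 4/13, 3, 4, 5.58, 6.56, 7, 8, 9, 9, 9.7]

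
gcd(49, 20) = 1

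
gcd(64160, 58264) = 8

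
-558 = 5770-6328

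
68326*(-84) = -5739384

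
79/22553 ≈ 0.00350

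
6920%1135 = 110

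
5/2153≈0.00232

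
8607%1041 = 279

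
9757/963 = 10 + 127/963 ≈ 10.13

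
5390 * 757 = 4080230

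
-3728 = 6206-9934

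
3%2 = 1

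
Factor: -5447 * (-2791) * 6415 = 5^1 * 13^1 * 419^1 * 1283^1 * 2791^1 = 97524531455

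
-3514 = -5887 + 2373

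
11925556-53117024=-41191468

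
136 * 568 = 77248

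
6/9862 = 3/4931 ≈ 0.000608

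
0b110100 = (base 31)1l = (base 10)52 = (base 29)1n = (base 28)1o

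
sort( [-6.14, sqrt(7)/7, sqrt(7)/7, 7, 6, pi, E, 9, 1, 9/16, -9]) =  [-9, -6.14, sqrt(7)/7, sqrt(7)/7, 9/16, 1, E, pi, 6, 7, 9]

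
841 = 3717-2876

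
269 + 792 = 1061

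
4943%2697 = 2246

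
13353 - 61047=-47694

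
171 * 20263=3464973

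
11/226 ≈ 0.0487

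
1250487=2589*483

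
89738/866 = 44869/433 ≈ 103.62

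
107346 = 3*35782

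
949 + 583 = 1532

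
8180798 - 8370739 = -189941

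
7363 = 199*37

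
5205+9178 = 14383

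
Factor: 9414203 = 9414203^1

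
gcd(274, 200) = 2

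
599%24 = 23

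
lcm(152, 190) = 760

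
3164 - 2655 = 509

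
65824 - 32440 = 33384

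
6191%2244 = 1703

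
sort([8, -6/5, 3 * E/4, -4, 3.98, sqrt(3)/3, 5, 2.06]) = [-4, -6/5, sqrt(3)/3, 3 * E/4, 2.06, 3.98, 5, 8]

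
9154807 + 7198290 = 16353097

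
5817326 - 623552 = 5193774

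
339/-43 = -7 - 38/43≈-7.88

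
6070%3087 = 2983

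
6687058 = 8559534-1872476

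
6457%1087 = 1022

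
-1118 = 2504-3622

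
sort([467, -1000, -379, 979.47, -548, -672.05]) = [-1000, -672.05, -548, -379, 467, 979.47]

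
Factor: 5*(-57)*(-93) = 3^2*5^1*19^1*31^1 = 26505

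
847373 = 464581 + 382792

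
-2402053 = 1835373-4237426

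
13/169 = 1/13 ≈ 0.0769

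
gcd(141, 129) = 3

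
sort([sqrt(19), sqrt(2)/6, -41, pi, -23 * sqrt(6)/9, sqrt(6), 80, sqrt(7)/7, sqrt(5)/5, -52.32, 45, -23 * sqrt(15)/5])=[-52.32, -41, -23 * sqrt(15)/5, -23 * sqrt(6)/9, sqrt(2)/6, sqrt(7)/7, sqrt(5)/5, sqrt(6), pi, sqrt(19), 45, 80]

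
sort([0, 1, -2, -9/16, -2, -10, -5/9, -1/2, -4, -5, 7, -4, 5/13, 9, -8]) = [-10, -8, -5, -4, -4, -2, -2, -9/16, -5/9, -1/2, 0, 5/13, 1, 7, 9]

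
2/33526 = 1/16763≈0.0000597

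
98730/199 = 496 + 26/199 ≈ 496.13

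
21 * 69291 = 1455111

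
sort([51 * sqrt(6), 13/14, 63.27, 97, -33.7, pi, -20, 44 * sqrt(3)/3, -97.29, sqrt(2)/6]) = [-97.29, -33.7, -20, sqrt(2)/6, 13/14, pi, 44 * sqrt(3)/3, 63.27, 97, 51 * sqrt(6)]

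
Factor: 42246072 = 2^3*3^2*11^1*41^1*1301^1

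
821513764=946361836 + -124848072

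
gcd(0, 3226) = 3226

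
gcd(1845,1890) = 45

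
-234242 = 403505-637747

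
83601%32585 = 18431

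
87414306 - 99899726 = -12485420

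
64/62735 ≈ 0.00102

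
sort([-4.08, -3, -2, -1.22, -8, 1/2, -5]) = [-8, -5, -4.08, -3, -2, -1.22, 1/2]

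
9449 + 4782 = 14231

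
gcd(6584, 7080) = 8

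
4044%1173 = 525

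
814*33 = 26862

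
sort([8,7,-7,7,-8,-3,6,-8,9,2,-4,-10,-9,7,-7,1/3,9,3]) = [-10,-9,-8,-8,-7,-7,-4,-3,1/3,2,3,6,7,7,7,8,9,9]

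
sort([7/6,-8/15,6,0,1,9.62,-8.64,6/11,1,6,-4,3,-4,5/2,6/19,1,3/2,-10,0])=[-10,-8.64,-4,-4,-8/15,0,0,6/19,6/11,1,1,1,7/6,3/2,5/2,3,6,6,9.62]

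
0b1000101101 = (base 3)202122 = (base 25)m7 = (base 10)557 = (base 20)17h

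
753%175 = 53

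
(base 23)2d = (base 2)111011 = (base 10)59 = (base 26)27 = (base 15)3e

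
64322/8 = 32161/4 = 8040.25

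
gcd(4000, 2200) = 200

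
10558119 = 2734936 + 7823183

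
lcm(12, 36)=36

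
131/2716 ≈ 0.0482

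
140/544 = 35/136≈0.257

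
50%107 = 50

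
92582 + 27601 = 120183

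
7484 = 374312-366828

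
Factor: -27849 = -1 * 3^1 * 9283^1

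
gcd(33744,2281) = 1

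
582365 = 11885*49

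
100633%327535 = 100633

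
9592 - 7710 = 1882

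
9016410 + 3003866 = 12020276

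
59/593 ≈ 0.0995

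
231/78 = 2+25/26 ≈ 2.96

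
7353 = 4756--2597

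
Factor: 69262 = 2^1*34631^1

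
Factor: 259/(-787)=-1*7^1*37^1*787^(-1) 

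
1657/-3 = -552 - 1/3≈-552.33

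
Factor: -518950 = -1 * 2^1 * 5^2 * 97^1 * 107^1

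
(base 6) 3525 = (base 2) 1101001101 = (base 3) 1011022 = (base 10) 845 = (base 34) ot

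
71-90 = -19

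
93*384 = 35712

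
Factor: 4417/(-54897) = -1*3^(-1)*7^1*29^(-1) = -7/87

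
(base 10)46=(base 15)31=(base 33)1d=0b101110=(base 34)1c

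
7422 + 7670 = 15092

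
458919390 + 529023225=987942615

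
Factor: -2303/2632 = -1*2^(-3)*7^1 = -7/8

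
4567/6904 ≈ 0.662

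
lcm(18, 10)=90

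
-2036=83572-85608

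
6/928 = 3/464 ≈ 0.00647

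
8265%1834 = 929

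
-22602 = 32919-55521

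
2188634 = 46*47579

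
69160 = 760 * 91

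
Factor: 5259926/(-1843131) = -1*2^1*3^(-1)*7^1*375709^1*614377^(-1)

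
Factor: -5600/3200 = -1*2^(-2)*7^1 = -7/4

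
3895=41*95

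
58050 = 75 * 774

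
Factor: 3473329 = 3473329^1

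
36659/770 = 47 + 67/110 ≈ 47.61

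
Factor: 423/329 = 3^2 * 7^(-1) = 9/7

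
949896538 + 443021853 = 1392918391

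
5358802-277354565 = -271995763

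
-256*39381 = -10081536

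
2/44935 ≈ 0.0000445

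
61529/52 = 1183+1/4 = 1183.25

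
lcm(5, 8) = 40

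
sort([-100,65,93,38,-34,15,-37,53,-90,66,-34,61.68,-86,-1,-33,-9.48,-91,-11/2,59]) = [-100,-91,-90,-86,-37,-34,-34,-33,-9.48,-11/2,-1,15,38,53,59,61.68,65,66,93]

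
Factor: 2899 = 13^1*223^1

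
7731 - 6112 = 1619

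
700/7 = 100 = 100.00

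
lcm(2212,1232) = 97328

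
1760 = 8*220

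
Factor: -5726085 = -1*3^1*5^1*381739^1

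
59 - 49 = 10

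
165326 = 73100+92226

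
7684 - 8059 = -375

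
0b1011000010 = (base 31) mo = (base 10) 706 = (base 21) 1cd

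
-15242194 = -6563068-8679126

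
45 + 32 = 77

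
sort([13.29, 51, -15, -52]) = [-52, -15, 13.29, 51]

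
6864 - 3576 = 3288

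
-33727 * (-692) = 23339084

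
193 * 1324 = 255532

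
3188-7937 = -4749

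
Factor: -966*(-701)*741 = 2^1*3^2*7^1*13^1*19^1*23^1*701^1 = 501780006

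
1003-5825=-4822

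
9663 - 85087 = -75424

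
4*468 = 1872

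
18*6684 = 120312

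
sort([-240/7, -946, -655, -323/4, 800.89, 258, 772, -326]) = [-946, -655, -326, -323/4, -240/7, 258, 772, 800.89]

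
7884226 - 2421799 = 5462427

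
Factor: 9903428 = 2^2*2475857^1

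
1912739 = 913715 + 999024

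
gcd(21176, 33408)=8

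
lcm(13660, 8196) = 40980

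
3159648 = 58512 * 54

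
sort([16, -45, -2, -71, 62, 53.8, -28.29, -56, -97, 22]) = [-97, -71, -56, -45, -28.29, -2, 16, 22, 53.8, 62]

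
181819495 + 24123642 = 205943137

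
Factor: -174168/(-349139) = 2^3*3^2*7^(-1)*41^1*59^1*49877^(-1)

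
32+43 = 75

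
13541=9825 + 3716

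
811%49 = 27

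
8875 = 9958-1083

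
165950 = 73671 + 92279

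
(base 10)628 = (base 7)1555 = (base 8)1164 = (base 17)22g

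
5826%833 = 828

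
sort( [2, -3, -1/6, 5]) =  [-3, -1/6, 2, 5]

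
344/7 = 49 + 1/7 ≈ 49.14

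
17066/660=25 + 283/330 ≈ 25.86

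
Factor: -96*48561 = -1*2^5*3^2*16187^1 = -4661856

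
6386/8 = 3193/4 = 798.25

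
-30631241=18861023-49492264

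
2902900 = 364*7975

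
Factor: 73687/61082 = 2^(-1) * 7^(-1) * 31^1 * 2377^1 * 4363^(-1)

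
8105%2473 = 686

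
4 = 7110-7106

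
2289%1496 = 793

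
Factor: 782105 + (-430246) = 351859^1 = 351859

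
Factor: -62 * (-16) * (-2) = -1 * 2^6 * 31^1 = -1984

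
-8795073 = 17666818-26461891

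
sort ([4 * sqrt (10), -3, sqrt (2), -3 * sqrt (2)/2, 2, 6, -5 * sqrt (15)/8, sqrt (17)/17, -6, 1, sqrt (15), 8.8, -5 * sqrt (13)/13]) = [-6, -3, -5 * sqrt (15)/8, -3 * sqrt (2)/2, -5 * sqrt (13)/13, sqrt (17)/17, 1, sqrt (2), 2, sqrt (15), 6, 8.8, 4 * sqrt (10)]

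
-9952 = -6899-3053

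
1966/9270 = 983/4635 ≈ 0.212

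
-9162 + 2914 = -6248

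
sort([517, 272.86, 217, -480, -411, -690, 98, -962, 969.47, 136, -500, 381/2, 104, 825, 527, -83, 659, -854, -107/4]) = [-962, -854, -690, -500, -480, -411, -83, -107/4, 98, 104, 136, 381/2, 217, 272.86, 517, 527, 659, 825, 969.47]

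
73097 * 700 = 51167900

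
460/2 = 230 = 230.00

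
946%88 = 66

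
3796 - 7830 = -4034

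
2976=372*8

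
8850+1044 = 9894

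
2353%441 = 148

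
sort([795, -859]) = [-859, 795]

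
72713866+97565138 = 170279004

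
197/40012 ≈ 0.00492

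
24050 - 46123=-22073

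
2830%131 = 79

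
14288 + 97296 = 111584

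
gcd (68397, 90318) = 3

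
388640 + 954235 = 1342875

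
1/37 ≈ 0.0270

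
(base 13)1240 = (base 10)2587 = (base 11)1a42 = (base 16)a1b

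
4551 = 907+3644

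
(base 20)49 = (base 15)5e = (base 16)59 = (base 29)32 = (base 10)89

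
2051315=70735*29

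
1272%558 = 156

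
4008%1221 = 345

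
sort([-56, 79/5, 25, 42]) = [-56, 79/5, 25, 42]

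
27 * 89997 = 2429919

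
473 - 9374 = -8901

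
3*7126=21378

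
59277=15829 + 43448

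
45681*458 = 20921898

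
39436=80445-41009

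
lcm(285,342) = 1710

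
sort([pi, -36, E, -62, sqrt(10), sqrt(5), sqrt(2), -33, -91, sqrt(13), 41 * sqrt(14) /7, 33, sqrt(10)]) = [-91, -62, -36, -33, sqrt(2), sqrt(5), E, pi, sqrt(10), sqrt(10), sqrt(13), 41 * sqrt(14) /7, 33]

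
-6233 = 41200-47433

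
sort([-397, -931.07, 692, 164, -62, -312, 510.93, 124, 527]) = [-931.07, -397, -312, -62, 124, 164, 510.93, 527, 692]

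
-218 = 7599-7817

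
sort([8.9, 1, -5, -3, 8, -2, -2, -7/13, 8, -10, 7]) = [-10, -5, -3, -2, -2, -7/13, 1, 7, 8, 8, 8.9]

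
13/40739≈0.000319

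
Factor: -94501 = -1*11^3*71^1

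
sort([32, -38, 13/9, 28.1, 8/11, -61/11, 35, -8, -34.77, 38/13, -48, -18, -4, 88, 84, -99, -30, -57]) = [-99, -57, -48, -38, -34.77, -30, -18, -8, -61/11, -4, 8/11, 13/9, 38/13, 28.1, 32, 35, 84, 88]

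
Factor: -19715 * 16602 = -1 * 2^1 * 3^1 * 5^1 * 2767^1 * 3943^1 = -327308430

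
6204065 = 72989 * 85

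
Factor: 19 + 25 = 2^2 * 11^1 = 44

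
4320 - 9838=-5518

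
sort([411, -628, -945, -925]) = [-945, -925, -628, 411]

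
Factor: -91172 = -1 * 2^2 * 23^1 * 991^1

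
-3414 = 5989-9403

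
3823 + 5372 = 9195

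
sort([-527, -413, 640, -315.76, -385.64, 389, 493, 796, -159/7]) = [-527, -413, -385.64, -315.76, -159/7, 389, 493, 640, 796]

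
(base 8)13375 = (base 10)5885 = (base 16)16fd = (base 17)1363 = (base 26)8i9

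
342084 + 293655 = 635739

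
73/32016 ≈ 0.00228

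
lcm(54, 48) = 432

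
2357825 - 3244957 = -887132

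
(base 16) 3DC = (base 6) 4324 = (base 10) 988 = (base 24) 1H4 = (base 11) 819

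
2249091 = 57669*39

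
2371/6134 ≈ 0.387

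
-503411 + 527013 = 23602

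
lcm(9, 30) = 90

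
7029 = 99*71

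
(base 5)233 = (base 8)104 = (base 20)38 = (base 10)68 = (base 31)26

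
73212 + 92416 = 165628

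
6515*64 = 416960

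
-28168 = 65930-94098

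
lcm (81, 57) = 1539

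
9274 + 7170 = 16444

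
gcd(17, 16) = 1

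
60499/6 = 10083 + 1/6 ≈ 10083.17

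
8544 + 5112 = 13656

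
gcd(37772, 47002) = 142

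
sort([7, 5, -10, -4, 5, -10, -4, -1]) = [-10, -10, -4, -4, -1, 5, 5, 7]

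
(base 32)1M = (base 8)66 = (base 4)312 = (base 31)1N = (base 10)54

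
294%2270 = 294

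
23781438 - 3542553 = 20238885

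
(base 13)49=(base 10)61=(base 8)75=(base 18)37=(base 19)34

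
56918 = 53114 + 3804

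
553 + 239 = 792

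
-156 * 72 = -11232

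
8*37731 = 301848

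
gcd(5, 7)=1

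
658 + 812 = 1470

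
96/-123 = -32/41 ≈ -0.780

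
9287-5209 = 4078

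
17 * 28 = 476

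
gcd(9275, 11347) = 7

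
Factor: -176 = -1*2^4*11^1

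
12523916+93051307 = 105575223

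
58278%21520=15238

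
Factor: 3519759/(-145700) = -1*2^(-2)*3^1*5^(-2)*23^1*29^1*31^(-1)*47^(-1)*1759^1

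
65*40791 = 2651415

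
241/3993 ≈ 0.0604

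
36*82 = 2952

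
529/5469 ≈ 0.0967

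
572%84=68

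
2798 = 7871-5073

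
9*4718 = 42462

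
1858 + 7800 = 9658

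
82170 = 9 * 9130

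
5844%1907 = 123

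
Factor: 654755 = 5^1 * 17^1 * 7703^1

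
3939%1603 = 733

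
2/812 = 1/406 ≈ 0.00246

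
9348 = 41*228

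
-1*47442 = -47442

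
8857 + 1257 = 10114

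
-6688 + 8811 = 2123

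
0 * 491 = 0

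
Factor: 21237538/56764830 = 3^(-1)*5^(-1)*7^1*1516967^1*1892161^(-1) = 10618769/28382415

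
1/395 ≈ 0.00253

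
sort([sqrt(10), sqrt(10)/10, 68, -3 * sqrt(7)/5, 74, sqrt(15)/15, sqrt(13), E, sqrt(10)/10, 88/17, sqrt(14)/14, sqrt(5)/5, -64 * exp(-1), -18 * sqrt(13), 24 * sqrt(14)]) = [-18 * sqrt(13), -64 * exp(-1), -3 * sqrt(7)/5, sqrt(15)/15, sqrt(14)/14, sqrt(10)/10, sqrt(10)/10, sqrt(5)/5, E, sqrt(10), sqrt(13), 88/17, 68, 74, 24 * sqrt(14)]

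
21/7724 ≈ 0.00272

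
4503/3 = 1501 = 1501.00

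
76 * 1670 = 126920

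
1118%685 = 433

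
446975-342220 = 104755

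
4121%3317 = 804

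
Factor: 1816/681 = 2^3*3^(-1) = 8/3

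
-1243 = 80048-81291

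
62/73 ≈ 0.849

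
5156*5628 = 29017968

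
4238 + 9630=13868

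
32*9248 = 295936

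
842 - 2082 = -1240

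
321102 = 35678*9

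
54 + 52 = 106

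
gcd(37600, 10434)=94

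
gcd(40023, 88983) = 9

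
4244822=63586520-59341698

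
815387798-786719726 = 28668072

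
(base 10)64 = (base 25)2e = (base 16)40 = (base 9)71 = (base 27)2a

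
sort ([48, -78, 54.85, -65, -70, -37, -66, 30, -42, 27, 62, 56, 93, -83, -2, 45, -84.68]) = [-84.68, -83, -78, -70, -66, -65, -42, -37, -2, 27, 30, 45, 48, 54.85, 56, 62, 93]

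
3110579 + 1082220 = 4192799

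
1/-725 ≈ -0.00138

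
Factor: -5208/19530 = -1*2^2*3^(-1)*5^(-1) = -4/15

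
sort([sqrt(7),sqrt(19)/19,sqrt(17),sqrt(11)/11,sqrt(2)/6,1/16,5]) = [1/16,sqrt(19)/19,sqrt(2)/6,sqrt(11)/11,sqrt(7),sqrt(17),5]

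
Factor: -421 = -1*421^1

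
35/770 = 1/22 ≈ 0.0455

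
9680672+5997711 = 15678383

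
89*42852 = 3813828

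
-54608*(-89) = 4860112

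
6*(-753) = -4518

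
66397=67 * 991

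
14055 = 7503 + 6552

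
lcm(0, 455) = 0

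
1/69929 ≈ 0.0000143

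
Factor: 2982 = 2^1 * 3^1 * 7^1 * 71^1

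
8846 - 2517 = 6329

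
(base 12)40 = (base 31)1h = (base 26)1m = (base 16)30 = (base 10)48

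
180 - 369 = -189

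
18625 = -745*(-25)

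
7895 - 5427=2468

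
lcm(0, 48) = 0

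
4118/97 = 42 + 44/97≈42.45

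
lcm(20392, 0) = 0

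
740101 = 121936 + 618165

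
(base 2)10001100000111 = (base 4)2030013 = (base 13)410a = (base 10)8967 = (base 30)9sr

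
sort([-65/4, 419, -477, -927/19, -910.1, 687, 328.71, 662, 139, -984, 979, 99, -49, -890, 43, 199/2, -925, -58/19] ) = [-984, -925, -910.1, -890, -477, -49, -927/19, -65/4, -58/19, 43, 99, 199/2, 139, 328.71, 419, 662, 687, 979] 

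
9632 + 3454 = 13086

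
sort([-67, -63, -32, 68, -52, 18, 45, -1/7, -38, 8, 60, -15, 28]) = [-67, -63, -52, -38, -32, -15, -1/7, 8, 18, 28, 45, 60, 68]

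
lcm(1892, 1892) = 1892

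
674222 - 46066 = 628156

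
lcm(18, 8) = 72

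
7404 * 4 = 29616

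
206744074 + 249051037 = 455795111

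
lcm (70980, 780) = 70980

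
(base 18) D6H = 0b1000011110001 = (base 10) 4337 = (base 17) F02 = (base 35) 3IW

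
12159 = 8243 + 3916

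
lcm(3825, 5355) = 26775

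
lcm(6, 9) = 18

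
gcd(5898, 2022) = 6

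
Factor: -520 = -1*2^3*5^1*13^1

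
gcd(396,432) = 36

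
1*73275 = 73275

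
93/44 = 2 + 5/44 ≈ 2.11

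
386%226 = 160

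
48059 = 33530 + 14529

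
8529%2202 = 1923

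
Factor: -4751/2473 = -1 * 2473^(-1) * 4751^1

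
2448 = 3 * 816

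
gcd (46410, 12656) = 14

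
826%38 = 28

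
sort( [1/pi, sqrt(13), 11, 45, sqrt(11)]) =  [1/pi, sqrt(11), sqrt(13), 11, 45]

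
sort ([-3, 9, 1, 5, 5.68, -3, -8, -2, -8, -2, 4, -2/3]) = [-8, -8, -3, -3, -2, -2, -2/3, 1, 4, 5, 5.68, 9]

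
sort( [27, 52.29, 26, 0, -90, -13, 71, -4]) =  [-90, -13, -4, 0, 26, 27, 52.29, 71]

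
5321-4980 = 341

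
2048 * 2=4096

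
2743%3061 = 2743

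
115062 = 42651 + 72411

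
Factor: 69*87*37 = 3^2*23^1*29^1*37^1 = 222111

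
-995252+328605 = -666647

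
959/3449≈0.278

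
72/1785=24/595 ≈ 0.0403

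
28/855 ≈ 0.0327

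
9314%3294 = 2726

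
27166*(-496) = -13474336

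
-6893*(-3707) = 25552351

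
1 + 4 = 5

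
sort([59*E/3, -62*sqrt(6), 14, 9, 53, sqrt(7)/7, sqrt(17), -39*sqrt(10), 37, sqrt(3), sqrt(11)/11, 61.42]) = [-62*sqrt(6), -39*sqrt(10), sqrt(11)/11, sqrt(7)/7, sqrt(3), sqrt(17), 9, 14, 37, 53, 59*E/3, 61.42]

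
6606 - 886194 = -879588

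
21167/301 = 70+97/301 ≈ 70.32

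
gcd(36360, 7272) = 7272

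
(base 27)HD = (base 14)25A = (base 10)472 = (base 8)730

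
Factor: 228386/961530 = 3^(-1)*5^(-1)*32051^(-1)*114193^1 = 114193/480765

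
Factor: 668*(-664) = -1*2^5*83^1*167^1 = -443552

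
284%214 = 70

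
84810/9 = 9423 + 1/3 ≈ 9423.33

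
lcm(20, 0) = 0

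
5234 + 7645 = 12879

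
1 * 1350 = 1350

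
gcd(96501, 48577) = 1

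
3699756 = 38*97362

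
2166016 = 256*8461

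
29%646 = 29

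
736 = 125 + 611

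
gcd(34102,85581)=1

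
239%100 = 39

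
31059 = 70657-39598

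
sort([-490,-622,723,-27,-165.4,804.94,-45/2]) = [-622,-490,-165.4,-27,-45/2,723,804.94]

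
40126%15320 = 9486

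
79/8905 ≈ 0.00887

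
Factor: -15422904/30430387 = -1*2^3*3^2*7^1*13^(-1)*431^1*32969^(-1) = -217224/428597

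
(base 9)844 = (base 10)688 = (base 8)1260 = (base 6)3104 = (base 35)jn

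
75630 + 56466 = 132096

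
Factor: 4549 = 4549^1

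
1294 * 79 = 102226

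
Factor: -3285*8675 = -1*3^2*5^3*73^1*347^1 = -28497375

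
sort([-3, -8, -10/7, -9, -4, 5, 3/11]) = [-9, -8, -4, -3, -10/7, 3/11, 5]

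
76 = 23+53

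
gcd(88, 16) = 8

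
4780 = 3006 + 1774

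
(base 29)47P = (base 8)7010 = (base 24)65G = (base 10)3592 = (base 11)2776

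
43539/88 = 494 + 67/88 ≈ 494.76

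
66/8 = 33/4 = 8.25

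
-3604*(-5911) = 21303244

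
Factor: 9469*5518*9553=2^1*17^1*31^1*41^1*89^1*233^1*557^1=499143695926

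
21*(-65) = -1365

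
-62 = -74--12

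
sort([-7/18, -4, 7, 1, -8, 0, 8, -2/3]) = [-8, -4, -2/3, -7/18, 0, 1, 7, 8]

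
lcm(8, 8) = 8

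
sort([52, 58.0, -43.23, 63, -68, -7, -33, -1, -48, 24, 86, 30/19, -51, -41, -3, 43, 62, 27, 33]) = [-68, -51, -48, -43.23, -41, -33, -7, -3, -1, 30/19, 24, 27, 33, 43, 52, 58.0, 62, 63, 86]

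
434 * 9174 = 3981516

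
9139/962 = 19/2 = 9.50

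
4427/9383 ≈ 0.472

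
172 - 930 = -758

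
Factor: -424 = -1 * 2^3 * 53^1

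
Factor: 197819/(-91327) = -1*271^(-1)*587^1 = -587/271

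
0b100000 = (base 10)32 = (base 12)28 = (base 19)1d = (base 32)10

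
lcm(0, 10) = 0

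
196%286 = 196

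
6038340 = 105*57508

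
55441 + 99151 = 154592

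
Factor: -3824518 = -1 * 2^1 * 1912259^1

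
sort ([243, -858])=[-858, 243]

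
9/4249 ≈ 0.00212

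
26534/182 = 13267/91≈145.79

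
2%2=0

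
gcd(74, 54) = 2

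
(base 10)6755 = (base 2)1101001100011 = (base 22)dl1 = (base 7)25460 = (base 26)9pl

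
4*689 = 2756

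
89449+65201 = 154650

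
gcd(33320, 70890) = 170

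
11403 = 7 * 1629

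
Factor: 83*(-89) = -1*83^1*89^1 = -7387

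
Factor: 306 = 2^1 * 3^2 * 17^1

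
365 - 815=-450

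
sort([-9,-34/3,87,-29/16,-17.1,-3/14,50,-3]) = [-17.1,-34/3,-9,-3,-29/16,-3/14,50,87]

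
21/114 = 7/38 ≈ 0.184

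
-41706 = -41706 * 1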